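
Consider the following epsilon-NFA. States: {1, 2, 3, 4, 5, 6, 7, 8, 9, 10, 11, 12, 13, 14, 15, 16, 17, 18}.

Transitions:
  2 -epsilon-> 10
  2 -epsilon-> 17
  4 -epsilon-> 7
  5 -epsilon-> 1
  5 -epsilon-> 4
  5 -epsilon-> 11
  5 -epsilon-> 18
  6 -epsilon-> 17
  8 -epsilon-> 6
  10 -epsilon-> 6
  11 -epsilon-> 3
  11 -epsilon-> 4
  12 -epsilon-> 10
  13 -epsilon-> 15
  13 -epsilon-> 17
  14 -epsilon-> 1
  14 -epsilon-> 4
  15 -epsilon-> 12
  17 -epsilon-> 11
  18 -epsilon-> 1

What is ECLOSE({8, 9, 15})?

Start with {8, 9, 15}.
From 8 via epsilon: add 6.
From 15 via epsilon: add 12.
From 6 via epsilon: add 17.
From 12 via epsilon: add 10.
From 17 via epsilon: add 11.
From 11 via epsilon: add 3, 4.
From 4 via epsilon: add 7.
No new states can be added; the closed set is {3, 4, 6, 7, 8, 9, 10, 11, 12, 15, 17}.

{3, 4, 6, 7, 8, 9, 10, 11, 12, 15, 17}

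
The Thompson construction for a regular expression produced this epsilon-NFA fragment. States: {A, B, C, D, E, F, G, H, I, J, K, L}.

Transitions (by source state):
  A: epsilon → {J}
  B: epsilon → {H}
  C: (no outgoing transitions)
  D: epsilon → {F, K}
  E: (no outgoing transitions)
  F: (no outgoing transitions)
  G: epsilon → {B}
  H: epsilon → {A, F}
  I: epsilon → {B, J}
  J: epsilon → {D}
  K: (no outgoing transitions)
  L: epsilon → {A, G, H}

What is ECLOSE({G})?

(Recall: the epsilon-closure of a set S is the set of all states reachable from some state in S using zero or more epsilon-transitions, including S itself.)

Start with {G}.
From G via epsilon: add B.
From B via epsilon: add H.
From H via epsilon: add A, F.
From A via epsilon: add J.
From J via epsilon: add D.
From D via epsilon: add K.
No new states can be added; the closed set is {A, B, D, F, G, H, J, K}.

{A, B, D, F, G, H, J, K}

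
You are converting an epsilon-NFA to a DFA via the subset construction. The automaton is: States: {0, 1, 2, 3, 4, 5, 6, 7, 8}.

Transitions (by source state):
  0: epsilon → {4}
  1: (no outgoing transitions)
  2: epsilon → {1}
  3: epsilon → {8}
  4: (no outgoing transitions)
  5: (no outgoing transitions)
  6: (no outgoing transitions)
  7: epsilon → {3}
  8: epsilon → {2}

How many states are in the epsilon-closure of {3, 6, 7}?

Start with {3, 6, 7}.
From 3 via epsilon: add 8.
From 8 via epsilon: add 2.
From 2 via epsilon: add 1.
epsilon-closure = {1, 2, 3, 6, 7, 8}, which has 6 states.

6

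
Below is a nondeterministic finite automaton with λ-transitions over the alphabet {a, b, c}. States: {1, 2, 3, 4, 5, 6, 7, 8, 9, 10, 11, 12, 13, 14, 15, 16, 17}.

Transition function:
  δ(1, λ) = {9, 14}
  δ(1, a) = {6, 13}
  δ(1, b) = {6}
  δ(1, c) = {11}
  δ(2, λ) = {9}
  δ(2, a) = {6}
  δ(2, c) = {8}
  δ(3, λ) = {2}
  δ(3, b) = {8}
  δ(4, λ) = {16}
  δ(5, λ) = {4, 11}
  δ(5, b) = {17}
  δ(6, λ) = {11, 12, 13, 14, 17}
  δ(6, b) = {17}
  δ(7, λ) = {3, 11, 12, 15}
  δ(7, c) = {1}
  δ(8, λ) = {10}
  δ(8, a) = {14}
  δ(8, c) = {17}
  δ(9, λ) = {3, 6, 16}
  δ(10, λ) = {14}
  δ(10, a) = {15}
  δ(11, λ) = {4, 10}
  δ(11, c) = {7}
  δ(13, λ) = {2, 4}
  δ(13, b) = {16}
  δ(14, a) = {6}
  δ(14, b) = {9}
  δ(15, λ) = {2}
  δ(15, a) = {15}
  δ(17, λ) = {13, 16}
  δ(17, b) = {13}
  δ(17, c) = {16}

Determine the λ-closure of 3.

Start with {3}.
From 3 via λ: add 2.
From 2 via λ: add 9.
From 9 via λ: add 6, 16.
From 6 via λ: add 11, 12, 13, 14, 17.
From 11 via λ: add 4, 10.
No new states can be added; the closed set is {2, 3, 4, 6, 9, 10, 11, 12, 13, 14, 16, 17}.

{2, 3, 4, 6, 9, 10, 11, 12, 13, 14, 16, 17}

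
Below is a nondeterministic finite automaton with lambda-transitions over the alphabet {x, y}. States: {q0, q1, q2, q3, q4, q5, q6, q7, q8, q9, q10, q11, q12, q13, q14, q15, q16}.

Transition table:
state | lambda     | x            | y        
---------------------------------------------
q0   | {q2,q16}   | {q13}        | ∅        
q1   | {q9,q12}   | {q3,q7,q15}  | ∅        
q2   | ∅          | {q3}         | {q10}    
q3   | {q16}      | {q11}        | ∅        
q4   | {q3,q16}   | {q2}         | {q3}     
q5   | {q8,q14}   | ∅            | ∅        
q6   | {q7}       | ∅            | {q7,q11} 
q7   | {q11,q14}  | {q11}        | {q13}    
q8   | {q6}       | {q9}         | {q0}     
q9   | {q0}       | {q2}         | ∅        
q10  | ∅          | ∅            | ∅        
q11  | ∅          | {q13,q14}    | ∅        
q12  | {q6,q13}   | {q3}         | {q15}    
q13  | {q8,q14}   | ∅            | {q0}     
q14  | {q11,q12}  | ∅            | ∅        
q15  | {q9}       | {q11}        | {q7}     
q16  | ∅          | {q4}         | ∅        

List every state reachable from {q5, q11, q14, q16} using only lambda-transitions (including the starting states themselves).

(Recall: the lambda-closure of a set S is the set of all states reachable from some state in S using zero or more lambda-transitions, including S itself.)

{q5, q6, q7, q8, q11, q12, q13, q14, q16}

Start with {q5, q11, q14, q16}.
From q5 via lambda: add q8.
From q14 via lambda: add q12.
From q8 via lambda: add q6.
From q12 via lambda: add q13.
From q6 via lambda: add q7.
No new states can be added; the closed set is {q5, q6, q7, q8, q11, q12, q13, q14, q16}.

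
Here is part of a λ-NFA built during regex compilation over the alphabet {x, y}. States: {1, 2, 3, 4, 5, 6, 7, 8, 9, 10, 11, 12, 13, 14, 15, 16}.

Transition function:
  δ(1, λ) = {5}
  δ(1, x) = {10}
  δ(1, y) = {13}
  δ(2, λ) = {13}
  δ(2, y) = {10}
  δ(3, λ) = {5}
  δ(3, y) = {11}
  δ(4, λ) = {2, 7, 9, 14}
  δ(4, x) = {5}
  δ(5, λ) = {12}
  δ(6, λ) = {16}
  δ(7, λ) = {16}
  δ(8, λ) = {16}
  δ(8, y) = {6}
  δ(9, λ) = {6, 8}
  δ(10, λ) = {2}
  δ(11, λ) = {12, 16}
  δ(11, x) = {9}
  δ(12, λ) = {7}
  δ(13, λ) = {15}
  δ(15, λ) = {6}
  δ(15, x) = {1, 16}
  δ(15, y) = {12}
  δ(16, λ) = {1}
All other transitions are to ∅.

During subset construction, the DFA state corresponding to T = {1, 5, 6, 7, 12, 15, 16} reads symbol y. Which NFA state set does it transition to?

{1, 5, 6, 7, 12, 13, 15, 16}

1 on y → {13}.
15 on y → {12}.
No y-transition from 5, 6, 7, 12, 16.
Union after reading y: {12, 13}.
Now take the λ-closure:
From 12 via λ: add 7.
From 13 via λ: add 15.
From 7 via λ: add 16.
From 15 via λ: add 6.
From 16 via λ: add 1.
From 1 via λ: add 5.
No new states can be added; the closed set is {1, 5, 6, 7, 12, 13, 15, 16}.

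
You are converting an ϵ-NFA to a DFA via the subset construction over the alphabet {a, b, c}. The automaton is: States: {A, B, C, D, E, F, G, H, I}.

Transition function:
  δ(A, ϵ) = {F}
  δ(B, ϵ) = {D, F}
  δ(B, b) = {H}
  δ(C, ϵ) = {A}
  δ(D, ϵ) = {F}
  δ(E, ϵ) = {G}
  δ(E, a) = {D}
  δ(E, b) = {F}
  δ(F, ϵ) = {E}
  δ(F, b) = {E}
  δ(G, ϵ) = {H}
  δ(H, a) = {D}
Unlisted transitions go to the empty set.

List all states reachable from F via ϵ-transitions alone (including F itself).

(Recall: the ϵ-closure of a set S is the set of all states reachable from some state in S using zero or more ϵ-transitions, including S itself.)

Start with {F}.
From F via ϵ: add E.
From E via ϵ: add G.
From G via ϵ: add H.
No new states can be added; the closed set is {E, F, G, H}.

{E, F, G, H}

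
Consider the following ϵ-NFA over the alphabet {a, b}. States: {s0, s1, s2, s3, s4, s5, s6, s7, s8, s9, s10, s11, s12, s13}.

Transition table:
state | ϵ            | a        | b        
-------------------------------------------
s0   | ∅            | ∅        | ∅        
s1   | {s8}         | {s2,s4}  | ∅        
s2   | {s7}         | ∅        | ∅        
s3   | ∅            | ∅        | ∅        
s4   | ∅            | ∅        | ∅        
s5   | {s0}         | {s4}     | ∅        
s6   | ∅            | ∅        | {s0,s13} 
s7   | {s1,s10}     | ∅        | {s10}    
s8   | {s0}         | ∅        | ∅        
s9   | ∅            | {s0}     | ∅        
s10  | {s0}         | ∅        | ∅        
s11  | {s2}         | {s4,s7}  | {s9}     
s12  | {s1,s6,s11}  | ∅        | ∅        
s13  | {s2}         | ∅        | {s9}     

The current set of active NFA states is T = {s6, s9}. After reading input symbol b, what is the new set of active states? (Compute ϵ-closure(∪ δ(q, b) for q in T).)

{s0, s1, s2, s7, s8, s10, s13}

s6 on b → {s0, s13}.
No b-transition from s9.
Union after reading b: {s0, s13}.
Now take the ϵ-closure:
From s13 via ϵ: add s2.
From s2 via ϵ: add s7.
From s7 via ϵ: add s1, s10.
From s1 via ϵ: add s8.
No new states can be added; the closed set is {s0, s1, s2, s7, s8, s10, s13}.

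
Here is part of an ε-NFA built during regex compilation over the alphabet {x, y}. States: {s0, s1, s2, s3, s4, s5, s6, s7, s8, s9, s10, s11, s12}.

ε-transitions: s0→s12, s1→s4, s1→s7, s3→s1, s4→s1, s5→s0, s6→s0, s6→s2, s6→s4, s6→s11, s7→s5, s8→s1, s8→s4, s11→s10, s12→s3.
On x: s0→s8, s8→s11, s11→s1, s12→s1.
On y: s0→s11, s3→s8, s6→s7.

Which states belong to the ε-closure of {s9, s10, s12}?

Start with {s9, s10, s12}.
From s12 via ε: add s3.
From s3 via ε: add s1.
From s1 via ε: add s4, s7.
From s7 via ε: add s5.
From s5 via ε: add s0.
No new states can be added; the closed set is {s0, s1, s3, s4, s5, s7, s9, s10, s12}.

{s0, s1, s3, s4, s5, s7, s9, s10, s12}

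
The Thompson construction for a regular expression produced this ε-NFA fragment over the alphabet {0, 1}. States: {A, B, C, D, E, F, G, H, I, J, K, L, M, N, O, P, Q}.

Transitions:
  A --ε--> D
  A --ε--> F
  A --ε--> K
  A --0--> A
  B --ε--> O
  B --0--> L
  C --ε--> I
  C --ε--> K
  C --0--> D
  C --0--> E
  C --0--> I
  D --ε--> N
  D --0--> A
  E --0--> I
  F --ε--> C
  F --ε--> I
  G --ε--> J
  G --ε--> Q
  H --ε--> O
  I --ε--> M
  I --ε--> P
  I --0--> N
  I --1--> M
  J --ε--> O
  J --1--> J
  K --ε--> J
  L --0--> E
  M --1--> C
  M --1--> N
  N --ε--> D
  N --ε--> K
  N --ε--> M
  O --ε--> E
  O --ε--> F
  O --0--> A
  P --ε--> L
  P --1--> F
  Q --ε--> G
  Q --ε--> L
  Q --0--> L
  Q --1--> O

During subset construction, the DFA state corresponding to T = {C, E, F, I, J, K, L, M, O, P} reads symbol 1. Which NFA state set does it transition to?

I on 1 → {M}.
J on 1 → {J}.
M on 1 → {C, N}.
P on 1 → {F}.
No 1-transition from C, E, F, K, L, O.
Union after reading 1: {C, F, J, M, N}.
Now take the ε-closure:
From C via ε: add I, K.
From J via ε: add O.
From N via ε: add D.
From I via ε: add P.
From O via ε: add E.
From P via ε: add L.
No new states can be added; the closed set is {C, D, E, F, I, J, K, L, M, N, O, P}.

{C, D, E, F, I, J, K, L, M, N, O, P}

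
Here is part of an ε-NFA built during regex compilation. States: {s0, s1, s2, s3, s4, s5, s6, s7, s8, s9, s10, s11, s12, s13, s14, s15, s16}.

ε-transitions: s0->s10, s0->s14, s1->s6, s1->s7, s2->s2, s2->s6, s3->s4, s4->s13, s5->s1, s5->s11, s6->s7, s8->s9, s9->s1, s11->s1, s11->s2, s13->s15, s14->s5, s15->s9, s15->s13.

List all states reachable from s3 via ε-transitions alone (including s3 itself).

Start with {s3}.
From s3 via ε: add s4.
From s4 via ε: add s13.
From s13 via ε: add s15.
From s15 via ε: add s9.
From s9 via ε: add s1.
From s1 via ε: add s6, s7.
No new states can be added; the closed set is {s1, s3, s4, s6, s7, s9, s13, s15}.

{s1, s3, s4, s6, s7, s9, s13, s15}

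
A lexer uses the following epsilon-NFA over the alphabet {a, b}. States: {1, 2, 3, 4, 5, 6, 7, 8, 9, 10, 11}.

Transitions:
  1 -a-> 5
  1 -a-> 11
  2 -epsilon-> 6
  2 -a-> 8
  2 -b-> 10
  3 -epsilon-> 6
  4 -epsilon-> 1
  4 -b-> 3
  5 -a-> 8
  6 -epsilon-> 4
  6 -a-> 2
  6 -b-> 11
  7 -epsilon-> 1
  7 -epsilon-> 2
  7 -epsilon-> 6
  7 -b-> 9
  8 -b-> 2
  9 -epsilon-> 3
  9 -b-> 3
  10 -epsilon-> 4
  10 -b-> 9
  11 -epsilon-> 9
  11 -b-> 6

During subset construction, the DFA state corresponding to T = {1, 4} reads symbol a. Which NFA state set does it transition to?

1 on a → {5, 11}.
No a-transition from 4.
Union after reading a: {5, 11}.
Now take the epsilon-closure:
From 11 via epsilon: add 9.
From 9 via epsilon: add 3.
From 3 via epsilon: add 6.
From 6 via epsilon: add 4.
From 4 via epsilon: add 1.
No new states can be added; the closed set is {1, 3, 4, 5, 6, 9, 11}.

{1, 3, 4, 5, 6, 9, 11}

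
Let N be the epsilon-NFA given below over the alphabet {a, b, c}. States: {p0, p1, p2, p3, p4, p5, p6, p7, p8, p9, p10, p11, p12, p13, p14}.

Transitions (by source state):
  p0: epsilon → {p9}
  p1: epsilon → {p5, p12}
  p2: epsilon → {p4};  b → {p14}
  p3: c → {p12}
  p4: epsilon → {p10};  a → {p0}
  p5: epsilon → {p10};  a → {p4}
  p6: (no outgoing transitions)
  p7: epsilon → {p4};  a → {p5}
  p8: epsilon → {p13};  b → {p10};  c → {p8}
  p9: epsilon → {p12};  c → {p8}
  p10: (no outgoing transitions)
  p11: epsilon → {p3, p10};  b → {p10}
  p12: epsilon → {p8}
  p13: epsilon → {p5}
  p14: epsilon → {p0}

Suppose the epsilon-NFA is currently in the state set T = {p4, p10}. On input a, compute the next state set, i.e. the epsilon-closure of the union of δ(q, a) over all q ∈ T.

{p0, p5, p8, p9, p10, p12, p13}

p4 on a → {p0}.
No a-transition from p10.
Union after reading a: {p0}.
Now take the epsilon-closure:
From p0 via epsilon: add p9.
From p9 via epsilon: add p12.
From p12 via epsilon: add p8.
From p8 via epsilon: add p13.
From p13 via epsilon: add p5.
From p5 via epsilon: add p10.
No new states can be added; the closed set is {p0, p5, p8, p9, p10, p12, p13}.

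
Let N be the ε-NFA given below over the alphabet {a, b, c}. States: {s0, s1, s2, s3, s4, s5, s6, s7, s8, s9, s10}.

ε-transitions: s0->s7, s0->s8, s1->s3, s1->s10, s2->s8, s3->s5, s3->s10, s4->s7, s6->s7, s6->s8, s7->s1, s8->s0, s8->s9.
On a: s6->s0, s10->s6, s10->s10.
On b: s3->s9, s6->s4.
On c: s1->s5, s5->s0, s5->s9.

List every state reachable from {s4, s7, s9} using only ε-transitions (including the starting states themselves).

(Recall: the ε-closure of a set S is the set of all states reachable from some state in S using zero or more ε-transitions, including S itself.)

Start with {s4, s7, s9}.
From s7 via ε: add s1.
From s1 via ε: add s3, s10.
From s3 via ε: add s5.
No new states can be added; the closed set is {s1, s3, s4, s5, s7, s9, s10}.

{s1, s3, s4, s5, s7, s9, s10}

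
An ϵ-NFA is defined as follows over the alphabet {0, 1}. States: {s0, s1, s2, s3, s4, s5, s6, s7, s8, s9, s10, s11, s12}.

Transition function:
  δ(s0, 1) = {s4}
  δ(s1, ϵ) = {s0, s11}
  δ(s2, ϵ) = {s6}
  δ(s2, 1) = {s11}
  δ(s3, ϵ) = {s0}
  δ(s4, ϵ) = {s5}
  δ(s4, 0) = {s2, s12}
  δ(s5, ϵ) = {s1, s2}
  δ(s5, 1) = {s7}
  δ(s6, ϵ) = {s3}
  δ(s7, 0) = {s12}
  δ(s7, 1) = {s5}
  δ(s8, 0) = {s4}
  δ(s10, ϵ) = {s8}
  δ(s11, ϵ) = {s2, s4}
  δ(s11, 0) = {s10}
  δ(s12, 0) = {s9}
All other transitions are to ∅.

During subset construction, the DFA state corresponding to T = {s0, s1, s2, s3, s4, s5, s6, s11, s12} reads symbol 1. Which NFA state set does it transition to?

{s0, s1, s2, s3, s4, s5, s6, s7, s11}

s0 on 1 → {s4}.
s2 on 1 → {s11}.
s5 on 1 → {s7}.
No 1-transition from s1, s3, s4, s6, s11, s12.
Union after reading 1: {s4, s7, s11}.
Now take the ϵ-closure:
From s4 via ϵ: add s5.
From s11 via ϵ: add s2.
From s2 via ϵ: add s6.
From s5 via ϵ: add s1.
From s1 via ϵ: add s0.
From s6 via ϵ: add s3.
No new states can be added; the closed set is {s0, s1, s2, s3, s4, s5, s6, s7, s11}.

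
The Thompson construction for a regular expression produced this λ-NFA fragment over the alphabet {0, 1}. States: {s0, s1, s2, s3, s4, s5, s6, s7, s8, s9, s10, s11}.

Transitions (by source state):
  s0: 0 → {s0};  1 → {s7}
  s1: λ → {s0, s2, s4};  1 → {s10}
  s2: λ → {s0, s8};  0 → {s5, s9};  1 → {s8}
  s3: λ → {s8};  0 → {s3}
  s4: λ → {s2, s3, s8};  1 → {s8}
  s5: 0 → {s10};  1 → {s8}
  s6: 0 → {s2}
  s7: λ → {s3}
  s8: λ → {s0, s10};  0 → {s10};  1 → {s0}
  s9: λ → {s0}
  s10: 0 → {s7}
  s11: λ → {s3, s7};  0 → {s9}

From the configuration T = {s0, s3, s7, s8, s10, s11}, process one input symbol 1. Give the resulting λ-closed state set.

s0 on 1 → {s7}.
s8 on 1 → {s0}.
No 1-transition from s3, s7, s10, s11.
Union after reading 1: {s0, s7}.
Now take the λ-closure:
From s7 via λ: add s3.
From s3 via λ: add s8.
From s8 via λ: add s10.
No new states can be added; the closed set is {s0, s3, s7, s8, s10}.

{s0, s3, s7, s8, s10}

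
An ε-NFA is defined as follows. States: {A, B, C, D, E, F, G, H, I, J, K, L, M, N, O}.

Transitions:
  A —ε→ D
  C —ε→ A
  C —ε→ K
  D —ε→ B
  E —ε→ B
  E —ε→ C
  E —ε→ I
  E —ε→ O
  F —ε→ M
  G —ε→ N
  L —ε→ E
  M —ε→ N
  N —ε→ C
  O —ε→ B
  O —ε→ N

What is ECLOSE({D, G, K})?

Start with {D, G, K}.
From D via ε: add B.
From G via ε: add N.
From N via ε: add C.
From C via ε: add A.
No new states can be added; the closed set is {A, B, C, D, G, K, N}.

{A, B, C, D, G, K, N}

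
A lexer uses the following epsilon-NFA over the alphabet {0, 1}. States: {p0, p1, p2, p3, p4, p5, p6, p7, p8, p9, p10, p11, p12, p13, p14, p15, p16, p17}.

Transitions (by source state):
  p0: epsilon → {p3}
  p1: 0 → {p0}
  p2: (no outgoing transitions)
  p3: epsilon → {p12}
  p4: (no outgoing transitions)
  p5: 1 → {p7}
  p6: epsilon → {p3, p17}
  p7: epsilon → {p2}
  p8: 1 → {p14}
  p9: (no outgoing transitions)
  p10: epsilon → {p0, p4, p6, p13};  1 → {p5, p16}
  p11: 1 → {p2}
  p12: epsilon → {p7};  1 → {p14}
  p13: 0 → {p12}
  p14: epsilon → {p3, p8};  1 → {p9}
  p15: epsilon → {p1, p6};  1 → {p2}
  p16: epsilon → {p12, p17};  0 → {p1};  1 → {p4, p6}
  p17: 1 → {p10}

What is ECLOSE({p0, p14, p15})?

{p0, p1, p2, p3, p6, p7, p8, p12, p14, p15, p17}

Start with {p0, p14, p15}.
From p0 via epsilon: add p3.
From p14 via epsilon: add p8.
From p15 via epsilon: add p1, p6.
From p3 via epsilon: add p12.
From p6 via epsilon: add p17.
From p12 via epsilon: add p7.
From p7 via epsilon: add p2.
No new states can be added; the closed set is {p0, p1, p2, p3, p6, p7, p8, p12, p14, p15, p17}.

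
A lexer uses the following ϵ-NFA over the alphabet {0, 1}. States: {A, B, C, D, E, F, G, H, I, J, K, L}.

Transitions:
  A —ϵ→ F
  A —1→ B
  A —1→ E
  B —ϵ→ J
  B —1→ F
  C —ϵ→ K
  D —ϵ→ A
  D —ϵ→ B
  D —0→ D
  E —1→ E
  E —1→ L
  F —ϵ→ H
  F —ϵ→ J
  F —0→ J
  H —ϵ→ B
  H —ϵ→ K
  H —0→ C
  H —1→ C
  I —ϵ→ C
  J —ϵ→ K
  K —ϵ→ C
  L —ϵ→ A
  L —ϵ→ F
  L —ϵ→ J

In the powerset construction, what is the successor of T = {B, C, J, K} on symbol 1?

B on 1 → {F}.
No 1-transition from C, J, K.
Union after reading 1: {F}.
Now take the ϵ-closure:
From F via ϵ: add H, J.
From H via ϵ: add B, K.
From K via ϵ: add C.
No new states can be added; the closed set is {B, C, F, H, J, K}.

{B, C, F, H, J, K}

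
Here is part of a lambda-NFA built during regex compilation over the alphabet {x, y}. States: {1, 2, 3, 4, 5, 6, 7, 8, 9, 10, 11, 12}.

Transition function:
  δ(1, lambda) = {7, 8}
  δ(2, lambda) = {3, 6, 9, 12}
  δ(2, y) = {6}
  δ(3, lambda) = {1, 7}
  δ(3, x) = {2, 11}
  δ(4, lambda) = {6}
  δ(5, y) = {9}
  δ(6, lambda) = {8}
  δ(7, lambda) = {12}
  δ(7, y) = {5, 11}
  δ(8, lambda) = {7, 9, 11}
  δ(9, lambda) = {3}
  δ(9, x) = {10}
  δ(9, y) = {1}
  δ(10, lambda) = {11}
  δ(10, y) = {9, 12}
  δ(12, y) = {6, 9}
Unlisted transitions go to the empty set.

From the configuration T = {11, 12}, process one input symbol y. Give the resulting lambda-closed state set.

{1, 3, 6, 7, 8, 9, 11, 12}

12 on y → {6, 9}.
No y-transition from 11.
Union after reading y: {6, 9}.
Now take the lambda-closure:
From 6 via lambda: add 8.
From 9 via lambda: add 3.
From 3 via lambda: add 1, 7.
From 8 via lambda: add 11.
From 7 via lambda: add 12.
No new states can be added; the closed set is {1, 3, 6, 7, 8, 9, 11, 12}.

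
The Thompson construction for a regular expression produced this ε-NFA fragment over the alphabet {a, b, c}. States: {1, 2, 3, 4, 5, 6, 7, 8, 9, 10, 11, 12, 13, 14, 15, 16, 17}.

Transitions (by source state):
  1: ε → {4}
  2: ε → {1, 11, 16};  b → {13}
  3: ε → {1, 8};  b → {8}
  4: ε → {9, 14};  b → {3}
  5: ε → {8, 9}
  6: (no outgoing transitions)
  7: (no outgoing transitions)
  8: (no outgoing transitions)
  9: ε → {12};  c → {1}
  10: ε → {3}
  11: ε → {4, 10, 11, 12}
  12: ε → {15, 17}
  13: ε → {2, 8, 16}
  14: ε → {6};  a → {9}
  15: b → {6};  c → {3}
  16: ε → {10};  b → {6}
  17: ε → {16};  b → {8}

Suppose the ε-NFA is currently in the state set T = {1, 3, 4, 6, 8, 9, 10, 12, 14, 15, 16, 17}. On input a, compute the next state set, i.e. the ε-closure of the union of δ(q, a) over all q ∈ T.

14 on a → {9}.
No a-transition from 1, 3, 4, 6, 8, 9, 10, 12, 15, 16, 17.
Union after reading a: {9}.
Now take the ε-closure:
From 9 via ε: add 12.
From 12 via ε: add 15, 17.
From 17 via ε: add 16.
From 16 via ε: add 10.
From 10 via ε: add 3.
From 3 via ε: add 1, 8.
From 1 via ε: add 4.
From 4 via ε: add 14.
From 14 via ε: add 6.
No new states can be added; the closed set is {1, 3, 4, 6, 8, 9, 10, 12, 14, 15, 16, 17}.

{1, 3, 4, 6, 8, 9, 10, 12, 14, 15, 16, 17}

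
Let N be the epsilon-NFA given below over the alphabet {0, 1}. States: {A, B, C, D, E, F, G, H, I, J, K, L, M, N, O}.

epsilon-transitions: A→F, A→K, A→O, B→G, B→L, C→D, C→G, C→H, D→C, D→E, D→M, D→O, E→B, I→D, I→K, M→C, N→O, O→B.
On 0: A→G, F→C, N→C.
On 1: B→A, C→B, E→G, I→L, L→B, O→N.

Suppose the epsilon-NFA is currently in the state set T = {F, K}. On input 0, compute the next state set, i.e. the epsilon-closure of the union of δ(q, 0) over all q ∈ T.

F on 0 → {C}.
No 0-transition from K.
Union after reading 0: {C}.
Now take the epsilon-closure:
From C via epsilon: add D, G, H.
From D via epsilon: add E, M, O.
From E via epsilon: add B.
From B via epsilon: add L.
No new states can be added; the closed set is {B, C, D, E, G, H, L, M, O}.

{B, C, D, E, G, H, L, M, O}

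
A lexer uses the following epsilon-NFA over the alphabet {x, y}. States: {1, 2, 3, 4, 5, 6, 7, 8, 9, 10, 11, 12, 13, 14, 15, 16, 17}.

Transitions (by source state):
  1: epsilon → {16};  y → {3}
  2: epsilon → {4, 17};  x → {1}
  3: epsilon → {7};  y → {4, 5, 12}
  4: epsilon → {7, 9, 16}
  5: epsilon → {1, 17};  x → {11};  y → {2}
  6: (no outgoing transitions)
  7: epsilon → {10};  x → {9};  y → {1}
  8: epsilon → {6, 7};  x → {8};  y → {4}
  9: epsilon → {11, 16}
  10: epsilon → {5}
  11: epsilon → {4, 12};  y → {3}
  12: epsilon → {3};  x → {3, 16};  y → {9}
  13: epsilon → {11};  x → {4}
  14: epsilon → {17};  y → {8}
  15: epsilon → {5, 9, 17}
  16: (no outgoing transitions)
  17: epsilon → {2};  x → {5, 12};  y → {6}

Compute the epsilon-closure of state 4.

{1, 2, 3, 4, 5, 7, 9, 10, 11, 12, 16, 17}

Start with {4}.
From 4 via epsilon: add 7, 9, 16.
From 7 via epsilon: add 10.
From 9 via epsilon: add 11.
From 10 via epsilon: add 5.
From 11 via epsilon: add 12.
From 5 via epsilon: add 1, 17.
From 12 via epsilon: add 3.
From 17 via epsilon: add 2.
No new states can be added; the closed set is {1, 2, 3, 4, 5, 7, 9, 10, 11, 12, 16, 17}.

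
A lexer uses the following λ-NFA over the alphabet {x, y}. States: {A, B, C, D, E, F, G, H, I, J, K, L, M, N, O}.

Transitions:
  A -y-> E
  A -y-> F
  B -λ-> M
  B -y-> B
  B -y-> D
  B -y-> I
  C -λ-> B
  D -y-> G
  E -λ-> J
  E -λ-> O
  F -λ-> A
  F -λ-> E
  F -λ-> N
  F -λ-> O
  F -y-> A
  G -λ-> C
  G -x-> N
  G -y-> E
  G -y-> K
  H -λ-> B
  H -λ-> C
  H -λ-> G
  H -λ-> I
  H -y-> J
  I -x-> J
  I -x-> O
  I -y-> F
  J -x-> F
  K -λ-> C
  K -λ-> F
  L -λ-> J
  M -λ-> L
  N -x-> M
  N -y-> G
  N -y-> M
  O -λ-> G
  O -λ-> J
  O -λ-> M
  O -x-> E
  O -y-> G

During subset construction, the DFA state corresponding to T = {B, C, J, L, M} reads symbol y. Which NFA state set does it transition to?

{B, D, I, J, L, M}

B on y → {B, D, I}.
No y-transition from C, J, L, M.
Union after reading y: {B, D, I}.
Now take the λ-closure:
From B via λ: add M.
From M via λ: add L.
From L via λ: add J.
No new states can be added; the closed set is {B, D, I, J, L, M}.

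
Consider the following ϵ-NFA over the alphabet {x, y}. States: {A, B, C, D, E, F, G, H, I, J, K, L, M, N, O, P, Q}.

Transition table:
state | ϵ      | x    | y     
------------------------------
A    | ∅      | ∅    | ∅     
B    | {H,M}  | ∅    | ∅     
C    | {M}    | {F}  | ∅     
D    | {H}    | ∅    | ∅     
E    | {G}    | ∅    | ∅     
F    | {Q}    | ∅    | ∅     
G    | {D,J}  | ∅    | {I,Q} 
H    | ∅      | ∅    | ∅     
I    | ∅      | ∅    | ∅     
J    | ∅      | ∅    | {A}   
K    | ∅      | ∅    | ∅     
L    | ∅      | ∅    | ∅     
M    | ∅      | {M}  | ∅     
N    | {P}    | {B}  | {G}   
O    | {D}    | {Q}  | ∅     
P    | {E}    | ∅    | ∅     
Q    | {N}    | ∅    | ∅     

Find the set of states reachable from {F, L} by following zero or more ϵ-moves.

Start with {F, L}.
From F via ϵ: add Q.
From Q via ϵ: add N.
From N via ϵ: add P.
From P via ϵ: add E.
From E via ϵ: add G.
From G via ϵ: add D, J.
From D via ϵ: add H.
No new states can be added; the closed set is {D, E, F, G, H, J, L, N, P, Q}.

{D, E, F, G, H, J, L, N, P, Q}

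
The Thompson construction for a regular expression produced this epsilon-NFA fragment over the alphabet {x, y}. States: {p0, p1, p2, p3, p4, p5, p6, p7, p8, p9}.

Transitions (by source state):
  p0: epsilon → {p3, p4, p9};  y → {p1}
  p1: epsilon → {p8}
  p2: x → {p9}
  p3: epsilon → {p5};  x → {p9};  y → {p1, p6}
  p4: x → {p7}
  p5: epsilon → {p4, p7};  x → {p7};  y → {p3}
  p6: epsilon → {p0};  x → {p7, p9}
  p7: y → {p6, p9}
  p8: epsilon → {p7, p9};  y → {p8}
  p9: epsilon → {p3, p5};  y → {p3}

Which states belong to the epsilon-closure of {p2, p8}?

Start with {p2, p8}.
From p8 via epsilon: add p7, p9.
From p9 via epsilon: add p3, p5.
From p5 via epsilon: add p4.
No new states can be added; the closed set is {p2, p3, p4, p5, p7, p8, p9}.

{p2, p3, p4, p5, p7, p8, p9}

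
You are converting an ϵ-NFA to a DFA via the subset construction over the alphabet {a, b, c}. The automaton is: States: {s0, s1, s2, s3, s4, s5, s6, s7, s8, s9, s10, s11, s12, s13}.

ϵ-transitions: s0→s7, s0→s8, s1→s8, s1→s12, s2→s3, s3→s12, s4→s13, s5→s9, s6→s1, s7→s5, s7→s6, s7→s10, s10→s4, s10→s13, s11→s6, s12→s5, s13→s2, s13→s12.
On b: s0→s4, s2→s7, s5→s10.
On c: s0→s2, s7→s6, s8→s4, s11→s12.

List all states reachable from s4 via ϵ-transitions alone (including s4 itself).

{s2, s3, s4, s5, s9, s12, s13}

Start with {s4}.
From s4 via ϵ: add s13.
From s13 via ϵ: add s2, s12.
From s2 via ϵ: add s3.
From s12 via ϵ: add s5.
From s5 via ϵ: add s9.
No new states can be added; the closed set is {s2, s3, s4, s5, s9, s12, s13}.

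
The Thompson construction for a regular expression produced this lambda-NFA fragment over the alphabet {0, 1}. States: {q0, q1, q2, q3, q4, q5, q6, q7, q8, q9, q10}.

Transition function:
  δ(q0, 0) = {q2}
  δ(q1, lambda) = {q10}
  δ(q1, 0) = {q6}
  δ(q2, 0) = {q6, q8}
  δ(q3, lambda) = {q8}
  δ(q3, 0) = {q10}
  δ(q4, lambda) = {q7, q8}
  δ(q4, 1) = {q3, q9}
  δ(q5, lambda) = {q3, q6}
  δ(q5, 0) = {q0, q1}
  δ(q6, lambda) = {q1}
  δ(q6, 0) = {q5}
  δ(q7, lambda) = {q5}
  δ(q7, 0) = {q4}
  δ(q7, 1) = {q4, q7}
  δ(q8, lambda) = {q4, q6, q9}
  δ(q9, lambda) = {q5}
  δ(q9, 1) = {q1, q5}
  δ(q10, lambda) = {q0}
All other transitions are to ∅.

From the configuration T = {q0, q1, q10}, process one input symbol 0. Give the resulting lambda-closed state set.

{q0, q1, q2, q6, q10}

q0 on 0 → {q2}.
q1 on 0 → {q6}.
No 0-transition from q10.
Union after reading 0: {q2, q6}.
Now take the lambda-closure:
From q6 via lambda: add q1.
From q1 via lambda: add q10.
From q10 via lambda: add q0.
No new states can be added; the closed set is {q0, q1, q2, q6, q10}.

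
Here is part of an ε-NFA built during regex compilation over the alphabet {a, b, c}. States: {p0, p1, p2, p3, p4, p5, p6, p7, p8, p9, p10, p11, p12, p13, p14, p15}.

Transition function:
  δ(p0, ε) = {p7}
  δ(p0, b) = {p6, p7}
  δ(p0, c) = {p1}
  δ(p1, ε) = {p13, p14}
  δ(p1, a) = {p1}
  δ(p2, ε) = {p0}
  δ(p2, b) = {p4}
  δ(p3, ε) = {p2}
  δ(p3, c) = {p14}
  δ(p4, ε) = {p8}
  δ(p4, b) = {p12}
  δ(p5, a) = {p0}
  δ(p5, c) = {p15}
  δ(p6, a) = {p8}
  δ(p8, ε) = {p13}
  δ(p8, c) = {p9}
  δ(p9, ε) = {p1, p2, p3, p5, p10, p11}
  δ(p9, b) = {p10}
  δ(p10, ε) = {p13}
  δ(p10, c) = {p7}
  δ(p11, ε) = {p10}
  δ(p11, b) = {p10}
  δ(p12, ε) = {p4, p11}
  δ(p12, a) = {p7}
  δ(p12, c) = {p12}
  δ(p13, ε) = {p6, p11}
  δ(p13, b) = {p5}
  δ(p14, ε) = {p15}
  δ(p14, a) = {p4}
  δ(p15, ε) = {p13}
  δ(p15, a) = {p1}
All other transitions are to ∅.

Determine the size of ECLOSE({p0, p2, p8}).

8

Start with {p0, p2, p8}.
From p0 via ε: add p7.
From p8 via ε: add p13.
From p13 via ε: add p6, p11.
From p11 via ε: add p10.
ε-closure = {p0, p2, p6, p7, p8, p10, p11, p13}, which has 8 states.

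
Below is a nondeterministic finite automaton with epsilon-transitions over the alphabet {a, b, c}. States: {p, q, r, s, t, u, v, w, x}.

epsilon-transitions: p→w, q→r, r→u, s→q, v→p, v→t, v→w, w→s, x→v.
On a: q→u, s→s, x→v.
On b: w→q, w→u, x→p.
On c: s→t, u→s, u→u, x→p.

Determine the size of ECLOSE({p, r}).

Start with {p, r}.
From p via epsilon: add w.
From r via epsilon: add u.
From w via epsilon: add s.
From s via epsilon: add q.
epsilon-closure = {p, q, r, s, u, w}, which has 6 states.

6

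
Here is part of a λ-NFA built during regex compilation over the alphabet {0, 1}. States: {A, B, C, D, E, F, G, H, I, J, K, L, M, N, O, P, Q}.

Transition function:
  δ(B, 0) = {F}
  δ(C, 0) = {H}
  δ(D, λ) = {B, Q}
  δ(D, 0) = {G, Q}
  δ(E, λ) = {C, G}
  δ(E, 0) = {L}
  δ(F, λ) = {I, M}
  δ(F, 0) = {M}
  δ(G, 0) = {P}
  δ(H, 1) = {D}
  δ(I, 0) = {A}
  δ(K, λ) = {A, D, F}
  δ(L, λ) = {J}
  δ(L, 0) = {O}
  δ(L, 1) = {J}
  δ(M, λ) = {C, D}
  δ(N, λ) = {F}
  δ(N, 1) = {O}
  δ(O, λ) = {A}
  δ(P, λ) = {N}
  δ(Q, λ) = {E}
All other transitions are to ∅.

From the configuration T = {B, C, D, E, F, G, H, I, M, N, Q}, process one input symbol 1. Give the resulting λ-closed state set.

H on 1 → {D}.
N on 1 → {O}.
No 1-transition from B, C, D, E, F, G, I, M, Q.
Union after reading 1: {D, O}.
Now take the λ-closure:
From D via λ: add B, Q.
From O via λ: add A.
From Q via λ: add E.
From E via λ: add C, G.
No new states can be added; the closed set is {A, B, C, D, E, G, O, Q}.

{A, B, C, D, E, G, O, Q}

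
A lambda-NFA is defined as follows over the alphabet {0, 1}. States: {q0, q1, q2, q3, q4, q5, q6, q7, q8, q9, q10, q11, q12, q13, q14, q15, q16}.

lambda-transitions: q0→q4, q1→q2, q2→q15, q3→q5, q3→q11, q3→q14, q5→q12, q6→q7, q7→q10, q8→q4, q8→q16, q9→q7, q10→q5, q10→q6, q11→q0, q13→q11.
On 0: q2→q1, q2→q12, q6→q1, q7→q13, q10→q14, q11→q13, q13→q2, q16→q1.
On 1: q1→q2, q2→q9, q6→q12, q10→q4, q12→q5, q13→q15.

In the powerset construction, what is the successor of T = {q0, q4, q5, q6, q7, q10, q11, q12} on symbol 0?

{q0, q1, q2, q4, q11, q13, q14, q15}

q6 on 0 → {q1}.
q7 on 0 → {q13}.
q10 on 0 → {q14}.
q11 on 0 → {q13}.
No 0-transition from q0, q4, q5, q12.
Union after reading 0: {q1, q13, q14}.
Now take the lambda-closure:
From q1 via lambda: add q2.
From q13 via lambda: add q11.
From q2 via lambda: add q15.
From q11 via lambda: add q0.
From q0 via lambda: add q4.
No new states can be added; the closed set is {q0, q1, q2, q4, q11, q13, q14, q15}.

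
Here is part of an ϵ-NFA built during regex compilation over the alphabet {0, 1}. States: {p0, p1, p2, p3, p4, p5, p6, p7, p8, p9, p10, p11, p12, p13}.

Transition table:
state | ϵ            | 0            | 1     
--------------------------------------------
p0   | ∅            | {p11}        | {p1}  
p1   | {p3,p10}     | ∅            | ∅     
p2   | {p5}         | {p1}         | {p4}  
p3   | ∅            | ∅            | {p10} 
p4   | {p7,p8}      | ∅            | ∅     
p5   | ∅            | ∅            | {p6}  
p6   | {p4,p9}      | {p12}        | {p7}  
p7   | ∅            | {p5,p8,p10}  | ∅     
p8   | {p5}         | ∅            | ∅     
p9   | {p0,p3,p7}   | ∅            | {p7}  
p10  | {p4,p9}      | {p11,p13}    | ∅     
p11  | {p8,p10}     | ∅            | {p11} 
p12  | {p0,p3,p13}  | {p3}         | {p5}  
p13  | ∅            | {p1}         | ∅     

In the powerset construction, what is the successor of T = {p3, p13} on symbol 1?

p3 on 1 → {p10}.
No 1-transition from p13.
Union after reading 1: {p10}.
Now take the ϵ-closure:
From p10 via ϵ: add p4, p9.
From p4 via ϵ: add p7, p8.
From p9 via ϵ: add p0, p3.
From p8 via ϵ: add p5.
No new states can be added; the closed set is {p0, p3, p4, p5, p7, p8, p9, p10}.

{p0, p3, p4, p5, p7, p8, p9, p10}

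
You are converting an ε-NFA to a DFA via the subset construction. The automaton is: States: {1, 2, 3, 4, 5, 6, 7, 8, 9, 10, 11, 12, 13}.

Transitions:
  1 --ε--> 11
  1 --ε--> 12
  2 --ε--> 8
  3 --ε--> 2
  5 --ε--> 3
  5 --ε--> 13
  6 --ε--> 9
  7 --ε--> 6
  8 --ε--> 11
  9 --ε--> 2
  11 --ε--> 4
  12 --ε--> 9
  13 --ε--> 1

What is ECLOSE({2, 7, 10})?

Start with {2, 7, 10}.
From 2 via ε: add 8.
From 7 via ε: add 6.
From 6 via ε: add 9.
From 8 via ε: add 11.
From 11 via ε: add 4.
No new states can be added; the closed set is {2, 4, 6, 7, 8, 9, 10, 11}.

{2, 4, 6, 7, 8, 9, 10, 11}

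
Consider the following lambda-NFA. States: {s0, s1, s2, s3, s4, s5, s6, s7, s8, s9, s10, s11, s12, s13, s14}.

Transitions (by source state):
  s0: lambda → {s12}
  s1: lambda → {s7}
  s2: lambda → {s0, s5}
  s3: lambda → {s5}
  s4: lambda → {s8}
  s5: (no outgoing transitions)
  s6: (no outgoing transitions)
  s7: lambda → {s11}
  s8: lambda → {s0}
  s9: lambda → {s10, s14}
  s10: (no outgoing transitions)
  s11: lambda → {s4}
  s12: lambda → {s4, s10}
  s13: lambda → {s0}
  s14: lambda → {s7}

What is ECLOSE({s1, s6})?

Start with {s1, s6}.
From s1 via lambda: add s7.
From s7 via lambda: add s11.
From s11 via lambda: add s4.
From s4 via lambda: add s8.
From s8 via lambda: add s0.
From s0 via lambda: add s12.
From s12 via lambda: add s10.
No new states can be added; the closed set is {s0, s1, s4, s6, s7, s8, s10, s11, s12}.

{s0, s1, s4, s6, s7, s8, s10, s11, s12}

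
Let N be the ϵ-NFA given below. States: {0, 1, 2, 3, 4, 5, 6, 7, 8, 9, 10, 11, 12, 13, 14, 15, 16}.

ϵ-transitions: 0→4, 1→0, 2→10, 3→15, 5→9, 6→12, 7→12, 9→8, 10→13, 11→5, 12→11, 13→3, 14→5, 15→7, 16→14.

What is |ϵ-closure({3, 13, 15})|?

Start with {3, 13, 15}.
From 15 via ϵ: add 7.
From 7 via ϵ: add 12.
From 12 via ϵ: add 11.
From 11 via ϵ: add 5.
From 5 via ϵ: add 9.
From 9 via ϵ: add 8.
ϵ-closure = {3, 5, 7, 8, 9, 11, 12, 13, 15}, which has 9 states.

9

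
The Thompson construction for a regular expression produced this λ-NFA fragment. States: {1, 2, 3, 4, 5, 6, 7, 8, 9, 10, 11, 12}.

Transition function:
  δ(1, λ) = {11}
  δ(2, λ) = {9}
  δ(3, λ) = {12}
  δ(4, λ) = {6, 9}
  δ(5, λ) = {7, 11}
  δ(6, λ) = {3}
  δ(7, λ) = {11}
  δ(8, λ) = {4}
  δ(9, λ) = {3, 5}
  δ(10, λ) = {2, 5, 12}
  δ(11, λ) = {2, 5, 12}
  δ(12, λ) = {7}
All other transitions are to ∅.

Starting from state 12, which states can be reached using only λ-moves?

{2, 3, 5, 7, 9, 11, 12}

Start with {12}.
From 12 via λ: add 7.
From 7 via λ: add 11.
From 11 via λ: add 2, 5.
From 2 via λ: add 9.
From 9 via λ: add 3.
No new states can be added; the closed set is {2, 3, 5, 7, 9, 11, 12}.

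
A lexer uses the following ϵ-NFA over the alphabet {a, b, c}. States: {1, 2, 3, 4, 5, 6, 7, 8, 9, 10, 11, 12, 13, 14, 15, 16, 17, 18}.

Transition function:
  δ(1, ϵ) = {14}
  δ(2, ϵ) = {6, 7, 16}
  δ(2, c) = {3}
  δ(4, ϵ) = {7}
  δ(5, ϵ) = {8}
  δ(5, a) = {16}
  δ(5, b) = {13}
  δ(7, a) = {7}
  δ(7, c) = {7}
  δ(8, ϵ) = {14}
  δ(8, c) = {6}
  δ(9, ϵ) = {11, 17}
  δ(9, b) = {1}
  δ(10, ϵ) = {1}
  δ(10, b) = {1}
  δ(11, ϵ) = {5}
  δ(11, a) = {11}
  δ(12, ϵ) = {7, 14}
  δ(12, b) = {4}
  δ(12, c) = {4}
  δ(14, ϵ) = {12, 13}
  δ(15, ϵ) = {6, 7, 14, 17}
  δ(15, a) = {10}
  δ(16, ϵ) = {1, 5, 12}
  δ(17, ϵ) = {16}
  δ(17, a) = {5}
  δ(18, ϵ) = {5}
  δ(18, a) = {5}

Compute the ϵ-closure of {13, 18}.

{5, 7, 8, 12, 13, 14, 18}

Start with {13, 18}.
From 18 via ϵ: add 5.
From 5 via ϵ: add 8.
From 8 via ϵ: add 14.
From 14 via ϵ: add 12.
From 12 via ϵ: add 7.
No new states can be added; the closed set is {5, 7, 8, 12, 13, 14, 18}.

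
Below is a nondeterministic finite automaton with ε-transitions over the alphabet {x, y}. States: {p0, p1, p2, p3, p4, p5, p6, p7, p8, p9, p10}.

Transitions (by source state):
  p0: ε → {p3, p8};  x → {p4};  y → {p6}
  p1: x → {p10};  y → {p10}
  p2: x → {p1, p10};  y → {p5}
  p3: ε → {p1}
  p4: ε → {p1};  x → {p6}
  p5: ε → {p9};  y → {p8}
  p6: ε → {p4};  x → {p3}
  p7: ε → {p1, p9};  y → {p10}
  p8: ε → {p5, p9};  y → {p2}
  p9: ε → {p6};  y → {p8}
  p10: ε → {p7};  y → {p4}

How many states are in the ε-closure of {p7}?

Start with {p7}.
From p7 via ε: add p1, p9.
From p9 via ε: add p6.
From p6 via ε: add p4.
ε-closure = {p1, p4, p6, p7, p9}, which has 5 states.

5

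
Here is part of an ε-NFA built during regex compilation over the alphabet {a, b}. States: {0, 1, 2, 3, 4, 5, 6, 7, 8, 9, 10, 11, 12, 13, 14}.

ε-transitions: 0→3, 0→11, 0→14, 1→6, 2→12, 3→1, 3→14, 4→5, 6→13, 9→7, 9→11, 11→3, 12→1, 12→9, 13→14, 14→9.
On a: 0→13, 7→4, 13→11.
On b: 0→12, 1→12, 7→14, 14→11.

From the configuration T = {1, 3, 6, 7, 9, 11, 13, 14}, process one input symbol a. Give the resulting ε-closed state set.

{1, 3, 4, 5, 6, 7, 9, 11, 13, 14}

7 on a → {4}.
13 on a → {11}.
No a-transition from 1, 3, 6, 9, 11, 14.
Union after reading a: {4, 11}.
Now take the ε-closure:
From 4 via ε: add 5.
From 11 via ε: add 3.
From 3 via ε: add 1, 14.
From 1 via ε: add 6.
From 14 via ε: add 9.
From 6 via ε: add 13.
From 9 via ε: add 7.
No new states can be added; the closed set is {1, 3, 4, 5, 6, 7, 9, 11, 13, 14}.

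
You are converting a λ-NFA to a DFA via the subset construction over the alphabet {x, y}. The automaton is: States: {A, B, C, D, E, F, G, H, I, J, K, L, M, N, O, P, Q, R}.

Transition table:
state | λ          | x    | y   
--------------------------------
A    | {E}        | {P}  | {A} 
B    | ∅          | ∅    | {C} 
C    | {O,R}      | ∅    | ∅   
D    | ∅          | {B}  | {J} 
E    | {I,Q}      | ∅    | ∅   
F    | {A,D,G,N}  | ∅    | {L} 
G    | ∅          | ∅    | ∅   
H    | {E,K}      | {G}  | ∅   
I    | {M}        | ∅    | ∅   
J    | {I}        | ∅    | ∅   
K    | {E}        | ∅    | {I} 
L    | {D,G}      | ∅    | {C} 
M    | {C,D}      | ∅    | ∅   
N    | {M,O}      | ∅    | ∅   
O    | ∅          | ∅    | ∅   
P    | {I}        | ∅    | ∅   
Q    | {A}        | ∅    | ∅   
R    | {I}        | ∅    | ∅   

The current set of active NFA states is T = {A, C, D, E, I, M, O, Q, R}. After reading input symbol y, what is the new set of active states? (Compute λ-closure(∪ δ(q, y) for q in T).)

{A, C, D, E, I, J, M, O, Q, R}

A on y → {A}.
D on y → {J}.
No y-transition from C, E, I, M, O, Q, R.
Union after reading y: {A, J}.
Now take the λ-closure:
From A via λ: add E.
From J via λ: add I.
From E via λ: add Q.
From I via λ: add M.
From M via λ: add C, D.
From C via λ: add O, R.
No new states can be added; the closed set is {A, C, D, E, I, J, M, O, Q, R}.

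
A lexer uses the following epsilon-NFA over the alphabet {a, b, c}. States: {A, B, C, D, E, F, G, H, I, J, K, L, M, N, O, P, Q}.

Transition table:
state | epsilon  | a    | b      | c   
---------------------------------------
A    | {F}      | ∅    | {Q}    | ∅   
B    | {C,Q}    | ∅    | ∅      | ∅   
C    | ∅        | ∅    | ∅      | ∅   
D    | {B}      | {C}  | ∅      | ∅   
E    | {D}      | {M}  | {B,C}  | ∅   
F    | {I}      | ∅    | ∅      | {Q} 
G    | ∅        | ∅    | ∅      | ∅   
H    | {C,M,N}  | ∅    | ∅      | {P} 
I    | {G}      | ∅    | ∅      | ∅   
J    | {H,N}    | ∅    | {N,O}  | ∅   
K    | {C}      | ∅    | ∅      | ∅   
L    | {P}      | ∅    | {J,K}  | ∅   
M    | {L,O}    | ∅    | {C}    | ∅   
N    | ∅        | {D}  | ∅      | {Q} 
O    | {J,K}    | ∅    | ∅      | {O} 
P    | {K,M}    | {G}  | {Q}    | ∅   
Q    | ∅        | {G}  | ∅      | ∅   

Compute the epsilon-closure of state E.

Start with {E}.
From E via epsilon: add D.
From D via epsilon: add B.
From B via epsilon: add C, Q.
No new states can be added; the closed set is {B, C, D, E, Q}.

{B, C, D, E, Q}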